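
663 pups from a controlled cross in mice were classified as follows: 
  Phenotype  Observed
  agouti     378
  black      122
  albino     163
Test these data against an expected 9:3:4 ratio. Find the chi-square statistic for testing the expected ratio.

0.157

Under the 9:3:4 hypothesis (Σ ratio = 16, N = 663):
  agouti: 663 × 9/16 = 372.9375
  black: 663 × 3/16 = 124.3125
  albino: 663 × 4/16 = 165.75
χ² = Σ (O − E)² / E
  agouti: (378 − 372.9375)² / 372.9375 = 0.0687
  black: (122 − 124.3125)² / 124.3125 = 0.0430
  albino: (163 − 165.75)² / 165.75 = 0.0456
χ² = 0.0687 + 0.0430 + 0.0456 = 0.1573 ≈ 0.157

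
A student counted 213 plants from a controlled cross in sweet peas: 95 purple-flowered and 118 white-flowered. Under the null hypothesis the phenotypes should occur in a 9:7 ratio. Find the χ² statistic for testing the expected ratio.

Under the 9:7 hypothesis (Σ ratio = 16, N = 213):
  purple-flowered: 213 × 9/16 = 119.8125
  white-flowered: 213 × 7/16 = 93.1875
χ² = Σ (O − E)² / E
  purple-flowered: (95 − 119.8125)² / 119.8125 = 5.1385
  white-flowered: (118 − 93.1875)² / 93.1875 = 6.6067
χ² = 5.1385 + 6.6067 = 11.7452 ≈ 11.745

11.745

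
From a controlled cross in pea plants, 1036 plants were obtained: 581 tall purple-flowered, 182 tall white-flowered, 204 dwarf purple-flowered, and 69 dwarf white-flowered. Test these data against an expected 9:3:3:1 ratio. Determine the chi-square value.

The 9:3:3:1 ratio has 16 parts, so with N = 1036 the expected counts are:
  tall purple-flowered: 1036 × 9/16 = 582.75
  tall white-flowered: 1036 × 3/16 = 194.25
  dwarf purple-flowered: 1036 × 3/16 = 194.25
  dwarf white-flowered: 1036 × 1/16 = 64.75
χ² = Σ (O − E)² / E
  tall purple-flowered: (581 − 582.75)² / 582.75 = 0.0053
  tall white-flowered: (182 − 194.25)² / 194.25 = 0.7725
  dwarf purple-flowered: (204 − 194.25)² / 194.25 = 0.4894
  dwarf white-flowered: (69 − 64.75)² / 64.75 = 0.2790
χ² = 0.0053 + 0.7725 + 0.4894 + 0.2790 = 1.5462 ≈ 1.546

1.546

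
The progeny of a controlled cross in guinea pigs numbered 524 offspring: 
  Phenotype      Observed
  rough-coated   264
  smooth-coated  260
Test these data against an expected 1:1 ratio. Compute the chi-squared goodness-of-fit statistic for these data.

The 1:1 ratio has 2 parts, so with N = 524 the expected counts are:
  rough-coated: 524 × 1/2 = 262
  smooth-coated: 524 × 1/2 = 262
χ² = Σ (O − E)² / E
  rough-coated: (264 − 262)² / 262 = 0.0153
  smooth-coated: (260 − 262)² / 262 = 0.0153
χ² = 0.0153 + 0.0153 = 0.0306 ≈ 0.031

0.031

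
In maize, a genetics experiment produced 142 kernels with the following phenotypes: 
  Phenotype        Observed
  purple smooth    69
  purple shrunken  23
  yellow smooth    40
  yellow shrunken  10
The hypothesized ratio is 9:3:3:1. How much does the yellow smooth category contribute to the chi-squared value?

Total ratio parts = 16. Expected numbers out of 142:
  purple smooth: 142 × 9/16 = 79.875
  purple shrunken: 142 × 3/16 = 26.625
  yellow smooth: 142 × 3/16 = 26.625
  yellow shrunken: 142 × 1/16 = 8.875
Contribution of yellow smooth: (40 − 26.625)² / 26.625 = 6.7189

6.719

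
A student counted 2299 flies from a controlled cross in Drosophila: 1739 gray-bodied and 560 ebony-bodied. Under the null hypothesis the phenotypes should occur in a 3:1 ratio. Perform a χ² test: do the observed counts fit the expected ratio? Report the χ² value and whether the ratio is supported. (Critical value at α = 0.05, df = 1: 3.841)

The 3:1 ratio has 4 parts, so with N = 2299 the expected counts are:
  gray-bodied: 2299 × 3/4 = 1724.25
  ebony-bodied: 2299 × 1/4 = 574.75
χ² = Σ (O − E)² / E
  gray-bodied: (1739 − 1724.25)² / 1724.25 = 0.1262
  ebony-bodied: (560 − 574.75)² / 574.75 = 0.3785
χ² = 0.1262 + 0.3785 = 0.5047 ≈ 0.505
Degrees of freedom = 2 − 1 = 1; critical value at α = 0.05 is 3.841.
Since 0.505 < 3.841, we fail to reject the null hypothesis — the data are consistent with the 3:1 ratio.

0.505; consistent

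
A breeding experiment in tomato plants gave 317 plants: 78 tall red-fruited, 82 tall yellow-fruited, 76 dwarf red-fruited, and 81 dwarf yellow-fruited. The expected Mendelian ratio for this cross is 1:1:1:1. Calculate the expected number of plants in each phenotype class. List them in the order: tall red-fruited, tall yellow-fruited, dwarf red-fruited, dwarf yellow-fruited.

Under the 1:1:1:1 hypothesis (Σ ratio = 4, N = 317):
  tall red-fruited: 317 × 1/4 = 79.25
  tall yellow-fruited: 317 × 1/4 = 79.25
  dwarf red-fruited: 317 × 1/4 = 79.25
  dwarf yellow-fruited: 317 × 1/4 = 79.25

79.25, 79.25, 79.25, 79.25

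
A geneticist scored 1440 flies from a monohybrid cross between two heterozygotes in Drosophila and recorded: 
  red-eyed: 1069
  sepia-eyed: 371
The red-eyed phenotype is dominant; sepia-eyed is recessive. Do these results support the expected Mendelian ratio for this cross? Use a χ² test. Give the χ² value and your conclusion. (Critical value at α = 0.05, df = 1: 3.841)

For a monohybrid cross between heterozygotes with complete dominance, the expected phenotypic ratio is 3:1.
The 3:1 ratio has 4 parts, so with N = 1440 the expected counts are:
  red-eyed: 1440 × 3/4 = 1080
  sepia-eyed: 1440 × 1/4 = 360
χ² = Σ (O − E)² / E
  red-eyed: (1069 − 1080)² / 1080 = 0.1120
  sepia-eyed: (371 − 360)² / 360 = 0.3361
χ² = 0.1120 + 0.3361 = 0.4481 ≈ 0.448
Degrees of freedom = 2 − 1 = 1; critical value at α = 0.05 is 3.841.
Since 0.448 < 3.841, we fail to reject the null hypothesis — the data are consistent with the 3:1 ratio.

0.448; consistent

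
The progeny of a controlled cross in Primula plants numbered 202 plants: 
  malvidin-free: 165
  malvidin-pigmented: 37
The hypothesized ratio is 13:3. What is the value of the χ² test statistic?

Total ratio parts = 16. Expected numbers out of 202:
  malvidin-free: 202 × 13/16 = 164.125
  malvidin-pigmented: 202 × 3/16 = 37.875
χ² = Σ (O − E)² / E
  malvidin-free: (165 − 164.125)² / 164.125 = 0.0047
  malvidin-pigmented: (37 − 37.875)² / 37.875 = 0.0202
χ² = 0.0047 + 0.0202 = 0.0249 ≈ 0.025

0.025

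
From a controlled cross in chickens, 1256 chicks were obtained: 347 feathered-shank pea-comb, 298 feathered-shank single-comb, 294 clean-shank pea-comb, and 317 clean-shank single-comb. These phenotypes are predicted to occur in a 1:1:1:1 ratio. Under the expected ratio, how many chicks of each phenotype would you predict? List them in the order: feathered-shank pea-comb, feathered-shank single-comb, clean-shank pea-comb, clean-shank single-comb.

314, 314, 314, 314

Under the 1:1:1:1 hypothesis (Σ ratio = 4, N = 1256):
  feathered-shank pea-comb: 1256 × 1/4 = 314
  feathered-shank single-comb: 1256 × 1/4 = 314
  clean-shank pea-comb: 1256 × 1/4 = 314
  clean-shank single-comb: 1256 × 1/4 = 314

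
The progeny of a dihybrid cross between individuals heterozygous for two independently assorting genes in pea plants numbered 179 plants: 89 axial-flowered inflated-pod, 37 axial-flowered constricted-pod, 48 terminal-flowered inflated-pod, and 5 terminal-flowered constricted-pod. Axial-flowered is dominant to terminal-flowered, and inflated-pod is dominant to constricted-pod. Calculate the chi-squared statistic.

A dihybrid F₂ with independent assortment and complete dominance at both loci gives a 9:3:3:1 phenotypic ratio.
Under the 9:3:3:1 hypothesis (Σ ratio = 16, N = 179):
  axial-flowered inflated-pod: 179 × 9/16 = 100.6875
  axial-flowered constricted-pod: 179 × 3/16 = 33.5625
  terminal-flowered inflated-pod: 179 × 3/16 = 33.5625
  terminal-flowered constricted-pod: 179 × 1/16 = 11.1875
χ² = Σ (O − E)² / E
  axial-flowered inflated-pod: (89 − 100.6875)² / 100.6875 = 1.3566
  axial-flowered constricted-pod: (37 − 33.5625)² / 33.5625 = 0.3521
  terminal-flowered inflated-pod: (48 − 33.5625)² / 33.5625 = 6.2105
  terminal-flowered constricted-pod: (5 − 11.1875)² / 11.1875 = 3.4221
χ² = 1.3566 + 0.3521 + 6.2105 + 3.4221 = 11.3413 ≈ 11.341

11.341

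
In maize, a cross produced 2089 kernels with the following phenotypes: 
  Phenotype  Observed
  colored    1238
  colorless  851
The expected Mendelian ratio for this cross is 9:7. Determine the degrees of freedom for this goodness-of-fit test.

1

A goodness-of-fit test with 2 phenotype classes has df = 2 − 1 = 1.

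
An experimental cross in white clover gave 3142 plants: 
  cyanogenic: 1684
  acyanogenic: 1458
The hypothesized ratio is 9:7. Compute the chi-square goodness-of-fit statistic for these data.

8.990

Under the 9:7 hypothesis (Σ ratio = 16, N = 3142):
  cyanogenic: 3142 × 9/16 = 1767.375
  acyanogenic: 3142 × 7/16 = 1374.625
χ² = Σ (O − E)² / E
  cyanogenic: (1684 − 1767.375)² / 1767.375 = 3.9332
  acyanogenic: (1458 − 1374.625)² / 1374.625 = 5.0569
χ² = 3.9332 + 5.0569 = 8.9901 ≈ 8.990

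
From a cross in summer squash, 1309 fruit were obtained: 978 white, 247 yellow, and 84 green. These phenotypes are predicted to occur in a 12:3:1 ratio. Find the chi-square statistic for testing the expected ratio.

0.083

Total ratio parts = 16. Expected numbers out of 1309:
  white: 1309 × 12/16 = 981.75
  yellow: 1309 × 3/16 = 245.4375
  green: 1309 × 1/16 = 81.8125
χ² = Σ (O − E)² / E
  white: (978 − 981.75)² / 981.75 = 0.0143
  yellow: (247 − 245.4375)² / 245.4375 = 0.0099
  green: (84 − 81.8125)² / 81.8125 = 0.0585
χ² = 0.0143 + 0.0099 + 0.0585 = 0.0827 ≈ 0.083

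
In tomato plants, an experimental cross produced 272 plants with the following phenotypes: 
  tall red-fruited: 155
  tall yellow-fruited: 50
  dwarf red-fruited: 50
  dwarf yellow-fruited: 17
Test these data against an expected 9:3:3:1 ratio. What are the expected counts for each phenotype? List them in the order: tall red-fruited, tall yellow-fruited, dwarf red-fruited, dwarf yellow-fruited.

Total ratio parts = 16. Expected numbers out of 272:
  tall red-fruited: 272 × 9/16 = 153
  tall yellow-fruited: 272 × 3/16 = 51
  dwarf red-fruited: 272 × 3/16 = 51
  dwarf yellow-fruited: 272 × 1/16 = 17

153, 51, 51, 17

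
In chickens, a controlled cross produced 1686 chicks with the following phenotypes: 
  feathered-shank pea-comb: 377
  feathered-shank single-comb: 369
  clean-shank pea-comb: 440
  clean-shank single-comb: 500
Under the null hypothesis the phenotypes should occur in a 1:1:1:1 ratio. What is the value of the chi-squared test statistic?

26.669

The 1:1:1:1 ratio has 4 parts, so with N = 1686 the expected counts are:
  feathered-shank pea-comb: 1686 × 1/4 = 421.5
  feathered-shank single-comb: 1686 × 1/4 = 421.5
  clean-shank pea-comb: 1686 × 1/4 = 421.5
  clean-shank single-comb: 1686 × 1/4 = 421.5
χ² = Σ (O − E)² / E
  feathered-shank pea-comb: (377 − 421.5)² / 421.5 = 4.6981
  feathered-shank single-comb: (369 − 421.5)² / 421.5 = 6.5391
  clean-shank pea-comb: (440 − 421.5)² / 421.5 = 0.8120
  clean-shank single-comb: (500 − 421.5)² / 421.5 = 14.6198
χ² = 4.6981 + 6.5391 + 0.8120 + 14.6198 = 26.669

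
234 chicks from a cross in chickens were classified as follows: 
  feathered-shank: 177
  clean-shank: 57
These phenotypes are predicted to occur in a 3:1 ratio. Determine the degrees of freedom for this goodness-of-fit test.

A goodness-of-fit test with 2 phenotype classes has df = 2 − 1 = 1.

1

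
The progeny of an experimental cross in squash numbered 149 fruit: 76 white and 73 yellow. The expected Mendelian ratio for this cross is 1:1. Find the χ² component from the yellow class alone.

0.030

Under the 1:1 hypothesis (Σ ratio = 2, N = 149):
  white: 149 × 1/2 = 74.5
  yellow: 149 × 1/2 = 74.5
Contribution of yellow: (73 − 74.5)² / 74.5 = 0.0302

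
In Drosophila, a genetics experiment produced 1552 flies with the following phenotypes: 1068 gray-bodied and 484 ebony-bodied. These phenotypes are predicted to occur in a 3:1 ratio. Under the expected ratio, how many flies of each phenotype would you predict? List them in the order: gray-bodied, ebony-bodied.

1164, 388

Under the 3:1 hypothesis (Σ ratio = 4, N = 1552):
  gray-bodied: 1552 × 3/4 = 1164
  ebony-bodied: 1552 × 1/4 = 388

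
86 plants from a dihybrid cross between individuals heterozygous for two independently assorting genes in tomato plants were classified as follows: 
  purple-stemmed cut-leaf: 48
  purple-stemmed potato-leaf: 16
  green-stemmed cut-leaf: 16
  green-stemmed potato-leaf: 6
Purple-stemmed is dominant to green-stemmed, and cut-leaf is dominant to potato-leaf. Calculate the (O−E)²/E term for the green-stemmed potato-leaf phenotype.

0.073

A dihybrid F₂ with independent assortment and complete dominance at both loci gives a 9:3:3:1 phenotypic ratio.
Total ratio parts = 16. Expected numbers out of 86:
  purple-stemmed cut-leaf: 86 × 9/16 = 48.375
  purple-stemmed potato-leaf: 86 × 3/16 = 16.125
  green-stemmed cut-leaf: 86 × 3/16 = 16.125
  green-stemmed potato-leaf: 86 × 1/16 = 5.375
Contribution of green-stemmed potato-leaf: (6 − 5.375)² / 5.375 = 0.0727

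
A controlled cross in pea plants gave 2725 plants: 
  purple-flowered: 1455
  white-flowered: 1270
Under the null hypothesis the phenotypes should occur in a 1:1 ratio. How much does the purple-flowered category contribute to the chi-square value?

Total ratio parts = 2. Expected numbers out of 2725:
  purple-flowered: 2725 × 1/2 = 1362.5
  white-flowered: 2725 × 1/2 = 1362.5
Contribution of purple-flowered: (1455 − 1362.5)² / 1362.5 = 6.2798

6.280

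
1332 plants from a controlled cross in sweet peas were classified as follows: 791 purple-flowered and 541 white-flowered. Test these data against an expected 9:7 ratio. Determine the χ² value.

5.318

Expected counts for N = 1332 under a 9:7 ratio (total parts = 16):
  purple-flowered: 1332 × 9/16 = 749.25
  white-flowered: 1332 × 7/16 = 582.75
χ² = Σ (O − E)² / E
  purple-flowered: (791 − 749.25)² / 749.25 = 2.3264
  white-flowered: (541 − 582.75)² / 582.75 = 2.9911
χ² = 2.3264 + 2.9911 = 5.3175 ≈ 5.318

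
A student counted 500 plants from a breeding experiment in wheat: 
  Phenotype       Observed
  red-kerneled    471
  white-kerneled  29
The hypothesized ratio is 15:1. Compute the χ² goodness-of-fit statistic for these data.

0.173

The 15:1 ratio has 16 parts, so with N = 500 the expected counts are:
  red-kerneled: 500 × 15/16 = 468.75
  white-kerneled: 500 × 1/16 = 31.25
χ² = Σ (O − E)² / E
  red-kerneled: (471 − 468.75)² / 468.75 = 0.0108
  white-kerneled: (29 − 31.25)² / 31.25 = 0.1620
χ² = 0.0108 + 0.1620 = 0.1728 ≈ 0.173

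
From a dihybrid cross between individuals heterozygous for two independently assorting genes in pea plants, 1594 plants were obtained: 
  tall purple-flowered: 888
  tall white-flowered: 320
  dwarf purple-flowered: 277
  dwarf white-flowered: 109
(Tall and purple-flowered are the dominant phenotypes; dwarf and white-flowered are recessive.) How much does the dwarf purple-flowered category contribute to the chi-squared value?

1.601

A dihybrid F₂ with independent assortment and complete dominance at both loci gives a 9:3:3:1 phenotypic ratio.
Expected counts for N = 1594 under a 9:3:3:1 ratio (total parts = 16):
  tall purple-flowered: 1594 × 9/16 = 896.625
  tall white-flowered: 1594 × 3/16 = 298.875
  dwarf purple-flowered: 1594 × 3/16 = 298.875
  dwarf white-flowered: 1594 × 1/16 = 99.625
Contribution of dwarf purple-flowered: (277 − 298.875)² / 298.875 = 1.6011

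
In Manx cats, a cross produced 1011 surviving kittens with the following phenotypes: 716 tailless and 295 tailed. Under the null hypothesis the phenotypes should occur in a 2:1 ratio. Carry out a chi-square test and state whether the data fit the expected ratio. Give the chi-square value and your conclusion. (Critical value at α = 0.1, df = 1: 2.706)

Total ratio parts = 3. Expected numbers out of 1011:
  tailless: 1011 × 2/3 = 674
  tailed: 1011 × 1/3 = 337
χ² = Σ (O − E)² / E
  tailless: (716 − 674)² / 674 = 2.6172
  tailed: (295 − 337)² / 337 = 5.2344
χ² = 2.6172 + 5.2344 = 7.8516 ≈ 7.852
Degrees of freedom = 2 − 1 = 1; critical value at α = 0.1 is 2.706.
Since 7.852 > 2.706, we reject the null hypothesis — the data do not fit the 2:1 ratio.

7.852; not consistent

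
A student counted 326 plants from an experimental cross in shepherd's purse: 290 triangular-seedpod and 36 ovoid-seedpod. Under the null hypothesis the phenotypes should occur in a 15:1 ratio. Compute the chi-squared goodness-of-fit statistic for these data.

12.781

The 15:1 ratio has 16 parts, so with N = 326 the expected counts are:
  triangular-seedpod: 326 × 15/16 = 305.625
  ovoid-seedpod: 326 × 1/16 = 20.375
χ² = Σ (O − E)² / E
  triangular-seedpod: (290 − 305.625)² / 305.625 = 0.7988
  ovoid-seedpod: (36 − 20.375)² / 20.375 = 11.9824
χ² = 0.7988 + 11.9824 = 12.7812 ≈ 12.781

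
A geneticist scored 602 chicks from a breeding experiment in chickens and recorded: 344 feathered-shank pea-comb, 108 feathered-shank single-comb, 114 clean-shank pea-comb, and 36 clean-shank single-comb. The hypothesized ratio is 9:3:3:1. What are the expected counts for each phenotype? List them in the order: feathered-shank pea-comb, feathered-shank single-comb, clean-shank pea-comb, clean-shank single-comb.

338.625, 112.875, 112.875, 37.625

Expected counts for N = 602 under a 9:3:3:1 ratio (total parts = 16):
  feathered-shank pea-comb: 602 × 9/16 = 338.625
  feathered-shank single-comb: 602 × 3/16 = 112.875
  clean-shank pea-comb: 602 × 3/16 = 112.875
  clean-shank single-comb: 602 × 1/16 = 37.625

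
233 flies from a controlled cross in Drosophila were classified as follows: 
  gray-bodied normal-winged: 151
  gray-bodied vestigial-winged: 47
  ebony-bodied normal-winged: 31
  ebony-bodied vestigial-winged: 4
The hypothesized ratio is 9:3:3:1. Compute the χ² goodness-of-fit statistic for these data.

Expected counts for N = 233 under a 9:3:3:1 ratio (total parts = 16):
  gray-bodied normal-winged: 233 × 9/16 = 131.0625
  gray-bodied vestigial-winged: 233 × 3/16 = 43.6875
  ebony-bodied normal-winged: 233 × 3/16 = 43.6875
  ebony-bodied vestigial-winged: 233 × 1/16 = 14.5625
χ² = Σ (O − E)² / E
  gray-bodied normal-winged: (151 − 131.0625)² / 131.0625 = 3.0329
  gray-bodied vestigial-winged: (47 − 43.6875)² / 43.6875 = 0.2512
  ebony-bodied normal-winged: (31 − 43.6875)² / 43.6875 = 3.6846
  ebony-bodied vestigial-winged: (4 − 14.5625)² / 14.5625 = 7.6612
χ² = 3.0329 + 0.2512 + 3.6846 + 7.6612 = 14.6299 ≈ 14.630

14.630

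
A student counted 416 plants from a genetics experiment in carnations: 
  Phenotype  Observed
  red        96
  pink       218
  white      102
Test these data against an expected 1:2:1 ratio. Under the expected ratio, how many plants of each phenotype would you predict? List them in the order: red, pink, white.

Under the 1:2:1 hypothesis (Σ ratio = 4, N = 416):
  red: 416 × 1/4 = 104
  pink: 416 × 2/4 = 208
  white: 416 × 1/4 = 104

104, 208, 104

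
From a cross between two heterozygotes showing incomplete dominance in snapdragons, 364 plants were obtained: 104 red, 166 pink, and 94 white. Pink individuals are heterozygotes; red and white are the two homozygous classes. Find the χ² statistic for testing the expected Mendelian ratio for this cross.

With incomplete dominance, a heterozygote × heterozygote cross gives a 1:2:1 phenotypic ratio.
Under the 1:2:1 hypothesis (Σ ratio = 4, N = 364):
  red: 364 × 1/4 = 91
  pink: 364 × 2/4 = 182
  white: 364 × 1/4 = 91
χ² = Σ (O − E)² / E
  red: (104 − 91)² / 91 = 1.8571
  pink: (166 − 182)² / 182 = 1.4066
  white: (94 − 91)² / 91 = 0.0989
χ² = 1.8571 + 1.4066 + 0.0989 = 3.3626 ≈ 3.363

3.363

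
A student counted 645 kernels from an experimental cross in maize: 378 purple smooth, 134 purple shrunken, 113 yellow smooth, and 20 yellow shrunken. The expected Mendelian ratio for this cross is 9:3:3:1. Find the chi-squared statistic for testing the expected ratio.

The 9:3:3:1 ratio has 16 parts, so with N = 645 the expected counts are:
  purple smooth: 645 × 9/16 = 362.8125
  purple shrunken: 645 × 3/16 = 120.9375
  yellow smooth: 645 × 3/16 = 120.9375
  yellow shrunken: 645 × 1/16 = 40.3125
χ² = Σ (O − E)² / E
  purple smooth: (378 − 362.8125)² / 362.8125 = 0.6358
  purple shrunken: (134 − 120.9375)² / 120.9375 = 1.4109
  yellow smooth: (113 − 120.9375)² / 120.9375 = 0.5210
  yellow shrunken: (20 − 40.3125)² / 40.3125 = 10.2350
χ² = 0.6358 + 1.4109 + 0.5210 + 10.2350 = 12.8027 ≈ 12.803

12.803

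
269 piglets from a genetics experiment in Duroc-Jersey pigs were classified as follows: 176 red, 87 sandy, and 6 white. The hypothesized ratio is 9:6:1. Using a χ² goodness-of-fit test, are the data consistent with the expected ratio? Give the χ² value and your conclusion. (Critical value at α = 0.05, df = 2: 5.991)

12.890; not consistent

Total ratio parts = 16. Expected numbers out of 269:
  red: 269 × 9/16 = 151.3125
  sandy: 269 × 6/16 = 100.875
  white: 269 × 1/16 = 16.8125
χ² = Σ (O − E)² / E
  red: (176 − 151.3125)² / 151.3125 = 4.0279
  sandy: (87 − 100.875)² / 100.875 = 1.9085
  white: (6 − 16.8125)² / 16.8125 = 6.9538
χ² = 4.0279 + 1.9085 + 6.9538 = 12.8902 ≈ 12.890
Degrees of freedom = 3 − 1 = 2; critical value at α = 0.05 is 5.991.
Since 12.890 > 5.991, we reject the null hypothesis — the data do not fit the 9:6:1 ratio.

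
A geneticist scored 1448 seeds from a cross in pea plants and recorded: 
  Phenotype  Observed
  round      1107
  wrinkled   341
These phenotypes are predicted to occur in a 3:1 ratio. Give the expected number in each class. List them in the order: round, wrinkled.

Expected counts for N = 1448 under a 3:1 ratio (total parts = 4):
  round: 1448 × 3/4 = 1086
  wrinkled: 1448 × 1/4 = 362

1086, 362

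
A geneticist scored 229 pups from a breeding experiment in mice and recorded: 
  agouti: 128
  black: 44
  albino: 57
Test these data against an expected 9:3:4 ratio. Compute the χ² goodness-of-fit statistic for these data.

Under the 9:3:4 hypothesis (Σ ratio = 16, N = 229):
  agouti: 229 × 9/16 = 128.8125
  black: 229 × 3/16 = 42.9375
  albino: 229 × 4/16 = 57.25
χ² = Σ (O − E)² / E
  agouti: (128 − 128.8125)² / 128.8125 = 0.0051
  black: (44 − 42.9375)² / 42.9375 = 0.0263
  albino: (57 − 57.25)² / 57.25 = 0.0011
χ² = 0.0051 + 0.0263 + 0.0011 = 0.0325 ≈ 0.033

0.033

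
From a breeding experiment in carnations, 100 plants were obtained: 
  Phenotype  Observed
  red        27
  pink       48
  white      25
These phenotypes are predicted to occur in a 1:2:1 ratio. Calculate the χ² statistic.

Total ratio parts = 4. Expected numbers out of 100:
  red: 100 × 1/4 = 25
  pink: 100 × 2/4 = 50
  white: 100 × 1/4 = 25
χ² = Σ (O − E)² / E
  red: (27 − 25)² / 25 = 0.1600
  pink: (48 − 50)² / 50 = 0.0800
  white: (25 − 25)² / 25 = 0.0000
χ² = 0.1600 + 0.0800 + 0.0000 = 0.240

0.240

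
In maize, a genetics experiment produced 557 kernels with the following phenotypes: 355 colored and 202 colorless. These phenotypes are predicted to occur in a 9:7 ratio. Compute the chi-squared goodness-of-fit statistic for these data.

The 9:7 ratio has 16 parts, so with N = 557 the expected counts are:
  colored: 557 × 9/16 = 313.3125
  colorless: 557 × 7/16 = 243.6875
χ² = Σ (O − E)² / E
  colored: (355 − 313.3125)² / 313.3125 = 5.5467
  colorless: (202 − 243.6875)² / 243.6875 = 7.1315
χ² = 5.5467 + 7.1315 = 12.6782 ≈ 12.678

12.678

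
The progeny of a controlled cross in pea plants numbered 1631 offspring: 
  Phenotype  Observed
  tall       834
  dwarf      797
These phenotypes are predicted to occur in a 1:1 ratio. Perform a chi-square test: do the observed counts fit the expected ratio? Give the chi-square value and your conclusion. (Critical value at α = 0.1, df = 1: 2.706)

The 1:1 ratio has 2 parts, so with N = 1631 the expected counts are:
  tall: 1631 × 1/2 = 815.5
  dwarf: 1631 × 1/2 = 815.5
χ² = Σ (O − E)² / E
  tall: (834 − 815.5)² / 815.5 = 0.4197
  dwarf: (797 − 815.5)² / 815.5 = 0.4197
χ² = 0.4197 + 0.4197 = 0.8394 ≈ 0.839
Degrees of freedom = 2 − 1 = 1; critical value at α = 0.1 is 2.706.
Since 0.839 < 2.706, we fail to reject the null hypothesis — the data are consistent with the 1:1 ratio.

0.839; consistent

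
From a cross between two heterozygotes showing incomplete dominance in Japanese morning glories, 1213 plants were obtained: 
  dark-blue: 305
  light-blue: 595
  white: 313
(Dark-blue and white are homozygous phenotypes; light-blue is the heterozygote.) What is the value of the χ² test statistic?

0.542

With incomplete dominance, a heterozygote × heterozygote cross gives a 1:2:1 phenotypic ratio.
Expected counts for N = 1213 under a 1:2:1 ratio (total parts = 4):
  dark-blue: 1213 × 1/4 = 303.25
  light-blue: 1213 × 2/4 = 606.5
  white: 1213 × 1/4 = 303.25
χ² = Σ (O − E)² / E
  dark-blue: (305 − 303.25)² / 303.25 = 0.0101
  light-blue: (595 − 606.5)² / 606.5 = 0.2181
  white: (313 − 303.25)² / 303.25 = 0.3135
χ² = 0.0101 + 0.2181 + 0.3135 = 0.5417 ≈ 0.542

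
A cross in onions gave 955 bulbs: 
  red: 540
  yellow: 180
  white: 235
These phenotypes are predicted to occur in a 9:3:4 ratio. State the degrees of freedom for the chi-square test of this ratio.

2

A goodness-of-fit test with 3 phenotype classes has df = 3 − 1 = 2.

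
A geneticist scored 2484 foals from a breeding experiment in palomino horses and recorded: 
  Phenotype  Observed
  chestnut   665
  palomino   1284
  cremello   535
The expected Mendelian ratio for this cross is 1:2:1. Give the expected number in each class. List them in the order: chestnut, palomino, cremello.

Expected counts for N = 2484 under a 1:2:1 ratio (total parts = 4):
  chestnut: 2484 × 1/4 = 621
  palomino: 2484 × 2/4 = 1242
  cremello: 2484 × 1/4 = 621

621, 1242, 621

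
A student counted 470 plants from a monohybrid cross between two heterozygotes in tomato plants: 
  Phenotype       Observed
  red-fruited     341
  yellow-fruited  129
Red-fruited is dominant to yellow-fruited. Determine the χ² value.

1.501

For a monohybrid cross between heterozygotes with complete dominance, the expected phenotypic ratio is 3:1.
Expected counts for N = 470 under a 3:1 ratio (total parts = 4):
  red-fruited: 470 × 3/4 = 352.5
  yellow-fruited: 470 × 1/4 = 117.5
χ² = Σ (O − E)² / E
  red-fruited: (341 − 352.5)² / 352.5 = 0.3752
  yellow-fruited: (129 − 117.5)² / 117.5 = 1.1255
χ² = 0.3752 + 1.1255 = 1.5007 ≈ 1.501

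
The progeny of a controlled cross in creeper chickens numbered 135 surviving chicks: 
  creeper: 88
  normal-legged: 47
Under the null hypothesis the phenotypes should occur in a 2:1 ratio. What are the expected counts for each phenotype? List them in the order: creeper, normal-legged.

90, 45

The 2:1 ratio has 3 parts, so with N = 135 the expected counts are:
  creeper: 135 × 2/3 = 90
  normal-legged: 135 × 1/3 = 45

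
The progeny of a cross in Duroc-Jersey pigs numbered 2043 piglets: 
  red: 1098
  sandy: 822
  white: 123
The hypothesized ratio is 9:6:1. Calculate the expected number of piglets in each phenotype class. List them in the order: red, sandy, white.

1149.1875, 766.125, 127.6875

Total ratio parts = 16. Expected numbers out of 2043:
  red: 2043 × 9/16 = 1149.1875
  sandy: 2043 × 6/16 = 766.125
  white: 2043 × 1/16 = 127.6875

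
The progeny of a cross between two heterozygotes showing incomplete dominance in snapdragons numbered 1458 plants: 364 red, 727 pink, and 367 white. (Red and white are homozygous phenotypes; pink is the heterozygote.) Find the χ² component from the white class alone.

0.017

With incomplete dominance, a heterozygote × heterozygote cross gives a 1:2:1 phenotypic ratio.
Under the 1:2:1 hypothesis (Σ ratio = 4, N = 1458):
  red: 1458 × 1/4 = 364.5
  pink: 1458 × 2/4 = 729
  white: 1458 × 1/4 = 364.5
Contribution of white: (367 − 364.5)² / 364.5 = 0.0171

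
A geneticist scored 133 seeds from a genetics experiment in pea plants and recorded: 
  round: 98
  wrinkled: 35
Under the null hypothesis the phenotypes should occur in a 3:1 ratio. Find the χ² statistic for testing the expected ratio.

The 3:1 ratio has 4 parts, so with N = 133 the expected counts are:
  round: 133 × 3/4 = 99.75
  wrinkled: 133 × 1/4 = 33.25
χ² = Σ (O − E)² / E
  round: (98 − 99.75)² / 99.75 = 0.0307
  wrinkled: (35 − 33.25)² / 33.25 = 0.0921
χ² = 0.0307 + 0.0921 = 0.1228 ≈ 0.123

0.123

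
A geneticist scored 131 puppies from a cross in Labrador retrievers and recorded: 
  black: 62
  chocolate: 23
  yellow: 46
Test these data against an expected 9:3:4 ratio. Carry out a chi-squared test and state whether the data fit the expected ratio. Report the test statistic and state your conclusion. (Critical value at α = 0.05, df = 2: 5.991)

Total ratio parts = 16. Expected numbers out of 131:
  black: 131 × 9/16 = 73.6875
  chocolate: 131 × 3/16 = 24.5625
  yellow: 131 × 4/16 = 32.75
χ² = Σ (O − E)² / E
  black: (62 − 73.6875)² / 73.6875 = 1.8537
  chocolate: (23 − 24.5625)² / 24.5625 = 0.0994
  yellow: (46 − 32.75)² / 32.75 = 5.3607
χ² = 1.8537 + 0.0994 + 5.3607 = 7.3138 ≈ 7.314
Degrees of freedom = 3 − 1 = 2; critical value at α = 0.05 is 5.991.
Since 7.314 > 5.991, we reject the null hypothesis — the data do not fit the 9:3:4 ratio.

7.314; not consistent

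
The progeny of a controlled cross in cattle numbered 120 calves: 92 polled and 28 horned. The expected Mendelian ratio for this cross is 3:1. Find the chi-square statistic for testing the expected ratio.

Expected counts for N = 120 under a 3:1 ratio (total parts = 4):
  polled: 120 × 3/4 = 90
  horned: 120 × 1/4 = 30
χ² = Σ (O − E)² / E
  polled: (92 − 90)² / 90 = 0.0444
  horned: (28 − 30)² / 30 = 0.1333
χ² = 0.0444 + 0.1333 = 0.1777 ≈ 0.178

0.178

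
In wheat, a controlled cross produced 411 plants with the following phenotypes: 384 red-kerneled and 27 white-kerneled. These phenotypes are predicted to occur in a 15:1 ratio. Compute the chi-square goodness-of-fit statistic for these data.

0.072

The 15:1 ratio has 16 parts, so with N = 411 the expected counts are:
  red-kerneled: 411 × 15/16 = 385.3125
  white-kerneled: 411 × 1/16 = 25.6875
χ² = Σ (O − E)² / E
  red-kerneled: (384 − 385.3125)² / 385.3125 = 0.0045
  white-kerneled: (27 − 25.6875)² / 25.6875 = 0.0671
χ² = 0.0045 + 0.0671 = 0.0716 ≈ 0.072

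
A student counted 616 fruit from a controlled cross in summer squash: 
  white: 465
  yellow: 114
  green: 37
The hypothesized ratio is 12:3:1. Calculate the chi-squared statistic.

Under the 12:3:1 hypothesis (Σ ratio = 16, N = 616):
  white: 616 × 12/16 = 462
  yellow: 616 × 3/16 = 115.5
  green: 616 × 1/16 = 38.5
χ² = Σ (O − E)² / E
  white: (465 − 462)² / 462 = 0.0195
  yellow: (114 − 115.5)² / 115.5 = 0.0195
  green: (37 − 38.5)² / 38.5 = 0.0584
χ² = 0.0195 + 0.0195 + 0.0584 = 0.0974 ≈ 0.097

0.097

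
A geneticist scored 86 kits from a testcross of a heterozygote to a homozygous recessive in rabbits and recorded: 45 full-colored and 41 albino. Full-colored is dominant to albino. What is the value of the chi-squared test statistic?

0.186

A testcross of a heterozygote (Aa × aa) gives a 1:1 phenotypic ratio.
The 1:1 ratio has 2 parts, so with N = 86 the expected counts are:
  full-colored: 86 × 1/2 = 43
  albino: 86 × 1/2 = 43
χ² = Σ (O − E)² / E
  full-colored: (45 − 43)² / 43 = 0.0930
  albino: (41 − 43)² / 43 = 0.0930
χ² = 0.0930 + 0.0930 = 0.186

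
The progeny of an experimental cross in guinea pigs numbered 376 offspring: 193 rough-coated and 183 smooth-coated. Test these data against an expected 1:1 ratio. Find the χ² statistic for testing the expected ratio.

Expected counts for N = 376 under a 1:1 ratio (total parts = 2):
  rough-coated: 376 × 1/2 = 188
  smooth-coated: 376 × 1/2 = 188
χ² = Σ (O − E)² / E
  rough-coated: (193 − 188)² / 188 = 0.1330
  smooth-coated: (183 − 188)² / 188 = 0.1330
χ² = 0.1330 + 0.1330 = 0.266

0.266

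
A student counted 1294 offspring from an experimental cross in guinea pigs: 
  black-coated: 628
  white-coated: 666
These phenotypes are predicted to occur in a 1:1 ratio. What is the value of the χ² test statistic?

Total ratio parts = 2. Expected numbers out of 1294:
  black-coated: 1294 × 1/2 = 647
  white-coated: 1294 × 1/2 = 647
χ² = Σ (O − E)² / E
  black-coated: (628 − 647)² / 647 = 0.5580
  white-coated: (666 − 647)² / 647 = 0.5580
χ² = 0.5580 + 0.5580 = 1.116

1.116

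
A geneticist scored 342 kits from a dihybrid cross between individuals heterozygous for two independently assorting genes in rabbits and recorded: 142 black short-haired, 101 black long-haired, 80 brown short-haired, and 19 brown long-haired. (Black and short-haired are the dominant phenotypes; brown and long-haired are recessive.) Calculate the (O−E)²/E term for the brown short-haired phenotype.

A dihybrid F₂ with independent assortment and complete dominance at both loci gives a 9:3:3:1 phenotypic ratio.
Total ratio parts = 16. Expected numbers out of 342:
  black short-haired: 342 × 9/16 = 192.375
  black long-haired: 342 × 3/16 = 64.125
  brown short-haired: 342 × 3/16 = 64.125
  brown long-haired: 342 × 1/16 = 21.375
Contribution of brown short-haired: (80 − 64.125)² / 64.125 = 3.9301

3.930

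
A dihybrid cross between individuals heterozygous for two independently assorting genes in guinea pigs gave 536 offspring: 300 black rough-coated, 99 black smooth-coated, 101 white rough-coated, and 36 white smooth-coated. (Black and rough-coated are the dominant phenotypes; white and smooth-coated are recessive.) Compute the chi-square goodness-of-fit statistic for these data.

A dihybrid F₂ with independent assortment and complete dominance at both loci gives a 9:3:3:1 phenotypic ratio.
Expected counts for N = 536 under a 9:3:3:1 ratio (total parts = 16):
  black rough-coated: 536 × 9/16 = 301.5
  black smooth-coated: 536 × 3/16 = 100.5
  white rough-coated: 536 × 3/16 = 100.5
  white smooth-coated: 536 × 1/16 = 33.5
χ² = Σ (O − E)² / E
  black rough-coated: (300 − 301.5)² / 301.5 = 0.0075
  black smooth-coated: (99 − 100.5)² / 100.5 = 0.0224
  white rough-coated: (101 − 100.5)² / 100.5 = 0.0025
  white smooth-coated: (36 − 33.5)² / 33.5 = 0.1866
χ² = 0.0075 + 0.0224 + 0.0025 + 0.1866 = 0.219

0.219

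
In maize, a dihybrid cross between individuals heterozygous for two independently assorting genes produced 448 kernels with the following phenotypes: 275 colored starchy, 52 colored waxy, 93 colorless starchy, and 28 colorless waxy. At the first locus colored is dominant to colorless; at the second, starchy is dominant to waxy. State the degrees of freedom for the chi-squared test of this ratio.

3

A dihybrid F₂ with independent assortment and complete dominance at both loci gives a 9:3:3:1 phenotypic ratio.
A goodness-of-fit test with 4 phenotype classes has df = 4 − 1 = 3.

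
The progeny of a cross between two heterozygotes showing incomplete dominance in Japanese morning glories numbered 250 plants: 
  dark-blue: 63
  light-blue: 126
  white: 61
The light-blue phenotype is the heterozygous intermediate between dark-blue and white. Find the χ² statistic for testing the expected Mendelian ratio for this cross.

With incomplete dominance, a heterozygote × heterozygote cross gives a 1:2:1 phenotypic ratio.
Under the 1:2:1 hypothesis (Σ ratio = 4, N = 250):
  dark-blue: 250 × 1/4 = 62.5
  light-blue: 250 × 2/4 = 125
  white: 250 × 1/4 = 62.5
χ² = Σ (O − E)² / E
  dark-blue: (63 − 62.5)² / 62.5 = 0.0040
  light-blue: (126 − 125)² / 125 = 0.0080
  white: (61 − 62.5)² / 62.5 = 0.0360
χ² = 0.0040 + 0.0080 + 0.0360 = 0.048

0.048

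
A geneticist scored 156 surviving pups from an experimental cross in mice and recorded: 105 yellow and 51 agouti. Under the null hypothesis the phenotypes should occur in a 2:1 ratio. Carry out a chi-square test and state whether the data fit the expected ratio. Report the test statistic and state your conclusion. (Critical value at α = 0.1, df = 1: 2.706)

0.029; consistent

Total ratio parts = 3. Expected numbers out of 156:
  yellow: 156 × 2/3 = 104
  agouti: 156 × 1/3 = 52
χ² = Σ (O − E)² / E
  yellow: (105 − 104)² / 104 = 0.0096
  agouti: (51 − 52)² / 52 = 0.0192
χ² = 0.0096 + 0.0192 = 0.0288 ≈ 0.029
Degrees of freedom = 2 − 1 = 1; critical value at α = 0.1 is 2.706.
Since 0.029 < 2.706, we fail to reject the null hypothesis — the data are consistent with the 2:1 ratio.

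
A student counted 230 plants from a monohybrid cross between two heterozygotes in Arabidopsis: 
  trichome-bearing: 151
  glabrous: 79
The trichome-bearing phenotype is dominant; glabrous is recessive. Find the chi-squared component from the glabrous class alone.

For a monohybrid cross between heterozygotes with complete dominance, the expected phenotypic ratio is 3:1.
The 3:1 ratio has 4 parts, so with N = 230 the expected counts are:
  trichome-bearing: 230 × 3/4 = 172.5
  glabrous: 230 × 1/4 = 57.5
Contribution of glabrous: (79 − 57.5)² / 57.5 = 8.0391

8.039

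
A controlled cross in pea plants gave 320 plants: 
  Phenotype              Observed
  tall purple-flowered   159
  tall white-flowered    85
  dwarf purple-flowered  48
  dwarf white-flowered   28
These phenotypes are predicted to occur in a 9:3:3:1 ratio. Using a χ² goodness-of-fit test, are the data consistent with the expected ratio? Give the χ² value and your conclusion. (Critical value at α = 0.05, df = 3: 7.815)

18.467; not consistent

The 9:3:3:1 ratio has 16 parts, so with N = 320 the expected counts are:
  tall purple-flowered: 320 × 9/16 = 180
  tall white-flowered: 320 × 3/16 = 60
  dwarf purple-flowered: 320 × 3/16 = 60
  dwarf white-flowered: 320 × 1/16 = 20
χ² = Σ (O − E)² / E
  tall purple-flowered: (159 − 180)² / 180 = 2.4500
  tall white-flowered: (85 − 60)² / 60 = 10.4167
  dwarf purple-flowered: (48 − 60)² / 60 = 2.4000
  dwarf white-flowered: (28 − 20)² / 20 = 3.2000
χ² = 2.4500 + 10.4167 + 2.4000 + 3.2000 = 18.4667 ≈ 18.467
Degrees of freedom = 4 − 1 = 3; critical value at α = 0.05 is 7.815.
Since 18.467 > 7.815, we reject the null hypothesis — the data do not fit the 9:3:3:1 ratio.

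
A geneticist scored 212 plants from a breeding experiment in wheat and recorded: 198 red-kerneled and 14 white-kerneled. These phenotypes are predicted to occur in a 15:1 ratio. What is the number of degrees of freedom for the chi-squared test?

1

A goodness-of-fit test with 2 phenotype classes has df = 2 − 1 = 1.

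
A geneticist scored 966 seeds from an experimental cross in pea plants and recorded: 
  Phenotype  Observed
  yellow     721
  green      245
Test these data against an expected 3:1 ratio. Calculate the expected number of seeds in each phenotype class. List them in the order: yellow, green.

724.5, 241.5

Expected counts for N = 966 under a 3:1 ratio (total parts = 4):
  yellow: 966 × 3/4 = 724.5
  green: 966 × 1/4 = 241.5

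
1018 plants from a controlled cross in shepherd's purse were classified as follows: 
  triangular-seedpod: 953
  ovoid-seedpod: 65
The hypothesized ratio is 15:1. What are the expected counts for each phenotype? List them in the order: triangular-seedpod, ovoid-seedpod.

Total ratio parts = 16. Expected numbers out of 1018:
  triangular-seedpod: 1018 × 15/16 = 954.375
  ovoid-seedpod: 1018 × 1/16 = 63.625

954.375, 63.625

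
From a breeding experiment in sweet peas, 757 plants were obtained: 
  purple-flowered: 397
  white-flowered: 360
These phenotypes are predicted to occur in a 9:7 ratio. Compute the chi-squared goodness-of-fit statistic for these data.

Under the 9:7 hypothesis (Σ ratio = 16, N = 757):
  purple-flowered: 757 × 9/16 = 425.8125
  white-flowered: 757 × 7/16 = 331.1875
χ² = Σ (O − E)² / E
  purple-flowered: (397 − 425.8125)² / 425.8125 = 1.9496
  white-flowered: (360 − 331.1875)² / 331.1875 = 2.5066
χ² = 1.9496 + 2.5066 = 4.4562 ≈ 4.456

4.456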